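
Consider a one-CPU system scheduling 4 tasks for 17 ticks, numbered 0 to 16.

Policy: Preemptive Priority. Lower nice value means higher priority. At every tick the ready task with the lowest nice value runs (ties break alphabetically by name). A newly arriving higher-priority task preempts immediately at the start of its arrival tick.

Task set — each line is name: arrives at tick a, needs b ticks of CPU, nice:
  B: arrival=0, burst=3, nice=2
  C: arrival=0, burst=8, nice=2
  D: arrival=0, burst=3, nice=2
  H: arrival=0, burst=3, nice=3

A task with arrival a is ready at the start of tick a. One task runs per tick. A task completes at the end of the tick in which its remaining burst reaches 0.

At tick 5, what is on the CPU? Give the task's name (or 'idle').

running at tick 5 = C

t=0: ready={B,C,D,H} → run B
t=1: ready={B,C,D,H} → run B
t=2: ready={B,C,D,H} → run B
t=3: ready={C,D,H} → run C
t=4: ready={C,D,H} → run C
t=5: ready={C,D,H} → run C
t=6: ready={C,D,H} → run C
t=7: ready={C,D,H} → run C
t=8: ready={C,D,H} → run C
t=9: ready={C,D,H} → run C
t=10: ready={C,D,H} → run C
t=11: ready={D,H} → run D
t=12: ready={D,H} → run D
t=13: ready={D,H} → run D
t=14: ready={H} → run H
t=15: ready={H} → run H
t=16: ready={H} → run H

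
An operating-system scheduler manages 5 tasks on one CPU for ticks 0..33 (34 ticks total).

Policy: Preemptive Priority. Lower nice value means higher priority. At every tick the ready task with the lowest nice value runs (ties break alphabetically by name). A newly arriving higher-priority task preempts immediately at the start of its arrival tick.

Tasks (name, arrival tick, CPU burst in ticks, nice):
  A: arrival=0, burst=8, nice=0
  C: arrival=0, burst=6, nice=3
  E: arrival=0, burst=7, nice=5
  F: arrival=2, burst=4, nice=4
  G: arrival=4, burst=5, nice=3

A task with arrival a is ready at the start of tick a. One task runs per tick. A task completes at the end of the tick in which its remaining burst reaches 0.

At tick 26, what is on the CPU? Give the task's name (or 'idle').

running at tick 26 = E

t=0: ready={A,C,E} → run A
t=1: ready={A,C,E} → run A
t=2: ready={A,C,E,F} → run A
t=3: ready={A,C,E,F} → run A
t=4: ready={A,C,E,F,G} → run A
t=5: ready={A,C,E,F,G} → run A
t=6: ready={A,C,E,F,G} → run A
t=7: ready={A,C,E,F,G} → run A
t=8: ready={C,E,F,G} → run C
t=9: ready={C,E,F,G} → run C
t=10: ready={C,E,F,G} → run C
t=11: ready={C,E,F,G} → run C
t=12: ready={C,E,F,G} → run C
t=13: ready={C,E,F,G} → run C
t=14: ready={E,F,G} → run G
t=15: ready={E,F,G} → run G
t=16: ready={E,F,G} → run G
t=17: ready={E,F,G} → run G
t=18: ready={E,F,G} → run G
t=19: ready={E,F} → run F
t=20: ready={E,F} → run F
t=21: ready={E,F} → run F
t=22: ready={E,F} → run F
t=23: ready={E} → run E
t=24: ready={E} → run E
t=25: ready={E} → run E
t=26: ready={E} → run E
t=27: ready={E} → run E
t=28: ready={E} → run E
t=29: ready={E} → run E
t=30: (idle)
t=31: (idle)
t=32: (idle)
t=33: (idle)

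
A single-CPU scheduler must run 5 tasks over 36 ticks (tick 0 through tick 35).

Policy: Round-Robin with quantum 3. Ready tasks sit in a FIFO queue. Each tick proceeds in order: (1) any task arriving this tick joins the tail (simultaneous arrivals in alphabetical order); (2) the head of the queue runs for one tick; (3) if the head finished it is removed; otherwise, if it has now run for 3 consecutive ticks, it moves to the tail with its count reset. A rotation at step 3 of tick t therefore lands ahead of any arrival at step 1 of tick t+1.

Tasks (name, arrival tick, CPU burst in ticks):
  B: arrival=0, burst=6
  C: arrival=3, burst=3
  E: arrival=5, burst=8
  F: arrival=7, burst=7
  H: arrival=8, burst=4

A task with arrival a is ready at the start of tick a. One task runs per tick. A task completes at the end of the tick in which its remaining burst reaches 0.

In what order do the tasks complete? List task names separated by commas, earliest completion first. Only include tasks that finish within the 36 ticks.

t=0: queue=[B] q_used=0 → run B
t=1: queue=[B] q_used=1 → run B
t=2: queue=[B] q_used=2 → run B
t=3: queue=[B,C] q_used=0 → run B
t=4: queue=[B,C] q_used=1 → run B
t=5: queue=[B,C,E] q_used=2 → run B
t=6: queue=[C,E] q_used=0 → run C
t=7: queue=[C,E,F] q_used=1 → run C
t=8: queue=[C,E,F,H] q_used=2 → run C
t=9: queue=[E,F,H] q_used=0 → run E
t=10: queue=[E,F,H] q_used=1 → run E
t=11: queue=[E,F,H] q_used=2 → run E
t=12: queue=[F,H,E] q_used=0 → run F
t=13: queue=[F,H,E] q_used=1 → run F
t=14: queue=[F,H,E] q_used=2 → run F
t=15: queue=[H,E,F] q_used=0 → run H
t=16: queue=[H,E,F] q_used=1 → run H
t=17: queue=[H,E,F] q_used=2 → run H
t=18: queue=[E,F,H] q_used=0 → run E
t=19: queue=[E,F,H] q_used=1 → run E
t=20: queue=[E,F,H] q_used=2 → run E
t=21: queue=[F,H,E] q_used=0 → run F
t=22: queue=[F,H,E] q_used=1 → run F
t=23: queue=[F,H,E] q_used=2 → run F
t=24: queue=[H,E,F] q_used=0 → run H
t=25: queue=[E,F] q_used=0 → run E
t=26: queue=[E,F] q_used=1 → run E
t=27: queue=[F] q_used=0 → run F
t=28: (idle)
t=29: (idle)
t=30: (idle)
t=31: (idle)
t=32: (idle)
t=33: (idle)
t=34: (idle)
t=35: (idle)

completion order = B, C, H, E, F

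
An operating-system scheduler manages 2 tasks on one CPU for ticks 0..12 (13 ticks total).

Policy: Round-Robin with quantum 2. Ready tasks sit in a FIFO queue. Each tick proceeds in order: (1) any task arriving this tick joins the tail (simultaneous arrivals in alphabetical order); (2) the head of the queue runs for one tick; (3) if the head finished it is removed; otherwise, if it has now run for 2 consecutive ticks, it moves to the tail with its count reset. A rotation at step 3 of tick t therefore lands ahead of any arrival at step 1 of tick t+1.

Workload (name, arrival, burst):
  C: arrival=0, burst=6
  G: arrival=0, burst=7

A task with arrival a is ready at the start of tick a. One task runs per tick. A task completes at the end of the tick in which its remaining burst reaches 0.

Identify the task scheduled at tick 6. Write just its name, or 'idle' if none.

t=0: queue=[C,G] q_used=0 → run C
t=1: queue=[C,G] q_used=1 → run C
t=2: queue=[G,C] q_used=0 → run G
t=3: queue=[G,C] q_used=1 → run G
t=4: queue=[C,G] q_used=0 → run C
t=5: queue=[C,G] q_used=1 → run C
t=6: queue=[G,C] q_used=0 → run G
t=7: queue=[G,C] q_used=1 → run G
t=8: queue=[C,G] q_used=0 → run C
t=9: queue=[C,G] q_used=1 → run C
t=10: queue=[G] q_used=0 → run G
t=11: queue=[G] q_used=1 → run G
t=12: queue=[G] q_used=0 → run G

running at tick 6 = G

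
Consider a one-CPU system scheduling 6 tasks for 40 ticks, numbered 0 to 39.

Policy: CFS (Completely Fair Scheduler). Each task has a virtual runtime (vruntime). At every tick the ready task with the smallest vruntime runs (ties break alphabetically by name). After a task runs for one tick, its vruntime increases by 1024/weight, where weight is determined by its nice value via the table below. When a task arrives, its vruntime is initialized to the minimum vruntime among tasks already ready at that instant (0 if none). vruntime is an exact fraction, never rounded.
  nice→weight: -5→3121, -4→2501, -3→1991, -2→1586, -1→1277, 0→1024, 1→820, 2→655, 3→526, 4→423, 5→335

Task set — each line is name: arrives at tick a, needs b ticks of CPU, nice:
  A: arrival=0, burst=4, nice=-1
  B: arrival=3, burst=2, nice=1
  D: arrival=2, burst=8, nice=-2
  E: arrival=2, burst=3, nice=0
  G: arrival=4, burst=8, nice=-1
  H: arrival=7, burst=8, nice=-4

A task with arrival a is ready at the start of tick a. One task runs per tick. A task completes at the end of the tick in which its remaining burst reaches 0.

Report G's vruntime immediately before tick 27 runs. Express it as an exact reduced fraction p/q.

vruntime(G, start of tick 27) = 7168/1277

t=0: vr[A=0] → run A
t=1: vr[A=1024/1277] → run A
t=2: vr[A=2048/1277 D=2048/1277 E=2048/1277] → run A
t=3: vr[A=3072/1277 B=2048/1277 D=2048/1277 E=2048/1277] → run B
t=4: vr[A=3072/1277 B=746752/261785 D=2048/1277 E=2048/1277 G=2048/1277] → run D
t=5: vr[A=3072/1277 B=746752/261785 D=2277888/1012661 E=2048/1277 G=2048/1277] → run E
t=6: vr[A=3072/1277 B=746752/261785 D=2277888/1012661 E=3325/1277 G=2048/1277] → run G
t=7: vr[A=3072/1277 B=746752/261785 D=2277888/1012661 E=3325/1277 G=3072/1277 H=2277888/1012661] → run D
t=8: vr[A=3072/1277 B=746752/261785 D=2931712/1012661 E=3325/1277 G=3072/1277 H=2277888/1012661] → run H
t=9: vr[A=3072/1277 B=746752/261785 D=2931712/1012661 E=3325/1277 G=3072/1277 H=110392832/41519101] → run A
t=10: vr[B=746752/261785 D=2931712/1012661 E=3325/1277 G=3072/1277 H=110392832/41519101] → run G
t=11: vr[B=746752/261785 D=2931712/1012661 E=3325/1277 G=4096/1277 H=110392832/41519101] → run E
t=12: vr[B=746752/261785 D=2931712/1012661 E=4602/1277 G=4096/1277 H=110392832/41519101] → run H
t=13: vr[B=746752/261785 D=2931712/1012661 E=4602/1277 G=4096/1277 H=127392256/41519101] → run B
t=14: vr[D=2931712/1012661 E=4602/1277 G=4096/1277 H=127392256/41519101] → run D
t=15: vr[D=3585536/1012661 E=4602/1277 G=4096/1277 H=127392256/41519101] → run H
t=16: vr[D=3585536/1012661 E=4602/1277 G=4096/1277 H=144391680/41519101] → run G
t=17: vr[D=3585536/1012661 E=4602/1277 G=5120/1277 H=144391680/41519101] → run H
t=18: vr[D=3585536/1012661 E=4602/1277 G=5120/1277 H=161391104/41519101] → run D
t=19: vr[D=4239360/1012661 E=4602/1277 G=5120/1277 H=161391104/41519101] → run E
t=20: vr[D=4239360/1012661 G=5120/1277 H=161391104/41519101] → run H
t=21: vr[D=4239360/1012661 G=5120/1277 H=178390528/41519101] → run G
t=22: vr[D=4239360/1012661 G=6144/1277 H=178390528/41519101] → run D
t=23: vr[D=4893184/1012661 G=6144/1277 H=178390528/41519101] → run H
t=24: vr[D=4893184/1012661 G=6144/1277 H=195389952/41519101] → run H
t=25: vr[D=4893184/1012661 G=6144/1277 H=212389376/41519101] → run G
t=26: vr[D=4893184/1012661 G=7168/1277 H=212389376/41519101] → run D
t=27: vr[D=5547008/1012661 G=7168/1277 H=212389376/41519101] → run H
t=28: vr[D=5547008/1012661 G=7168/1277] → run D
t=29: vr[D=6200832/1012661 G=7168/1277] → run G
t=30: vr[D=6200832/1012661 G=8192/1277] → run D
t=31: vr[G=8192/1277] → run G
t=32: vr[G=9216/1277] → run G
t=33: (idle)
t=34: (idle)
t=35: (idle)
t=36: (idle)
t=37: (idle)
t=38: (idle)
t=39: (idle)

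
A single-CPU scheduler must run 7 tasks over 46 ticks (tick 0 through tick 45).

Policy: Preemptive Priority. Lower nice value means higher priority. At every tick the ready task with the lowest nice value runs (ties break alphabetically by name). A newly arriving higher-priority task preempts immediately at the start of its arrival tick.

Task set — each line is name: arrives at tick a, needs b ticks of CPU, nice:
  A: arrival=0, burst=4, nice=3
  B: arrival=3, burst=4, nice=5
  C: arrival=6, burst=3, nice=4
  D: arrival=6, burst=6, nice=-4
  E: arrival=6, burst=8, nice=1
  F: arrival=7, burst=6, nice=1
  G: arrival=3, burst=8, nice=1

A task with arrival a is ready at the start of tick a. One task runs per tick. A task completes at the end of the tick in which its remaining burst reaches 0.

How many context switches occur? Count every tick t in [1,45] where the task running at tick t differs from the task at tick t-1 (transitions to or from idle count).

context switches = 9

t=0: ready={A} → run A
t=1: ready={A} → run A
t=2: ready={A} → run A
t=3: ready={A,B,G} → run G
t=4: ready={A,B,G} → run G
t=5: ready={A,B,G} → run G
t=6: ready={A,B,C,D,E,G} → run D
t=7: ready={A,B,C,D,E,F,G} → run D
t=8: ready={A,B,C,D,E,F,G} → run D
t=9: ready={A,B,C,D,E,F,G} → run D
t=10: ready={A,B,C,D,E,F,G} → run D
t=11: ready={A,B,C,D,E,F,G} → run D
t=12: ready={A,B,C,E,F,G} → run E
t=13: ready={A,B,C,E,F,G} → run E
t=14: ready={A,B,C,E,F,G} → run E
t=15: ready={A,B,C,E,F,G} → run E
t=16: ready={A,B,C,E,F,G} → run E
t=17: ready={A,B,C,E,F,G} → run E
t=18: ready={A,B,C,E,F,G} → run E
t=19: ready={A,B,C,E,F,G} → run E
t=20: ready={A,B,C,F,G} → run F
t=21: ready={A,B,C,F,G} → run F
t=22: ready={A,B,C,F,G} → run F
t=23: ready={A,B,C,F,G} → run F
t=24: ready={A,B,C,F,G} → run F
t=25: ready={A,B,C,F,G} → run F
t=26: ready={A,B,C,G} → run G
t=27: ready={A,B,C,G} → run G
t=28: ready={A,B,C,G} → run G
t=29: ready={A,B,C,G} → run G
t=30: ready={A,B,C,G} → run G
t=31: ready={A,B,C} → run A
t=32: ready={B,C} → run C
t=33: ready={B,C} → run C
t=34: ready={B,C} → run C
t=35: ready={B} → run B
t=36: ready={B} → run B
t=37: ready={B} → run B
t=38: ready={B} → run B
t=39: (idle)
t=40: (idle)
t=41: (idle)
t=42: (idle)
t=43: (idle)
t=44: (idle)
t=45: (idle)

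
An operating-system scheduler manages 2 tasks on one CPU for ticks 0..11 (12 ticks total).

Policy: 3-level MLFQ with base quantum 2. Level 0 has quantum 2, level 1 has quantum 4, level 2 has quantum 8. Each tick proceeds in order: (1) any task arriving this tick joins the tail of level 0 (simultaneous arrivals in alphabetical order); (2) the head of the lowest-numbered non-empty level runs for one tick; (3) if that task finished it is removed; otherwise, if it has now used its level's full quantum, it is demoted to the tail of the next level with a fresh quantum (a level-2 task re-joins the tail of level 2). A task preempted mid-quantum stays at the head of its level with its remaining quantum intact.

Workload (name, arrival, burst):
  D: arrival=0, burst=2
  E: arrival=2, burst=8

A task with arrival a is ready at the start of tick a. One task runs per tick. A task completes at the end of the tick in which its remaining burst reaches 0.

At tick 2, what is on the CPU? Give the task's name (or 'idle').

t=0: L0/L1/L2 = D/-/- → run D
t=1: L0/L1/L2 = D/-/- → run D
t=2: L0/L1/L2 = E/-/- → run E
t=3: L0/L1/L2 = E/-/- → run E
t=4: L0/L1/L2 = -/E/- → run E
t=5: L0/L1/L2 = -/E/- → run E
t=6: L0/L1/L2 = -/E/- → run E
t=7: L0/L1/L2 = -/E/- → run E
t=8: L0/L1/L2 = -/-/E → run E
t=9: L0/L1/L2 = -/-/E → run E
t=10: (idle)
t=11: (idle)

running at tick 2 = E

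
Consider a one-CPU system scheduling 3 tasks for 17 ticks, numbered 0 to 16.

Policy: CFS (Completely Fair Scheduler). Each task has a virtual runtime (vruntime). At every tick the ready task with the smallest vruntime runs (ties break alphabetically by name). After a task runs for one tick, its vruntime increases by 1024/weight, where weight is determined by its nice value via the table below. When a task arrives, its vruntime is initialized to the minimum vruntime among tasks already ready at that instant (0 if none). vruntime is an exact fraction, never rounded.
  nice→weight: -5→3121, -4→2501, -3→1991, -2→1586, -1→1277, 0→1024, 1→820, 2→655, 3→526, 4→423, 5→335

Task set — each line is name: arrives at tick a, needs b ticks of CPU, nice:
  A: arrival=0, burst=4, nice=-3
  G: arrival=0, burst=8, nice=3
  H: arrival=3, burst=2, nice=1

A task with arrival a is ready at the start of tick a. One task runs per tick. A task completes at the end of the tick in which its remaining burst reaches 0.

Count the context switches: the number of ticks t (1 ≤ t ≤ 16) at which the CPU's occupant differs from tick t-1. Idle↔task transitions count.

t=0: vr[A=0 G=0] → run A
t=1: vr[A=1024/1991 G=0] → run G
t=2: vr[A=1024/1991 G=512/263] → run A
t=3: vr[A=2048/1991 G=512/263 H=2048/1991] → run A
t=4: vr[A=3072/1991 G=512/263 H=2048/1991] → run H
t=5: vr[A=3072/1991 G=512/263 H=929536/408155] → run A
t=6: vr[G=512/263 H=929536/408155] → run G
t=7: vr[G=1024/263 H=929536/408155] → run H
t=8: vr[G=1024/263] → run G
t=9: vr[G=1536/263] → run G
t=10: vr[G=2048/263] → run G
t=11: vr[G=2560/263] → run G
t=12: vr[G=3072/263] → run G
t=13: vr[G=3584/263] → run G
t=14: (idle)
t=15: (idle)
t=16: (idle)

context switches = 8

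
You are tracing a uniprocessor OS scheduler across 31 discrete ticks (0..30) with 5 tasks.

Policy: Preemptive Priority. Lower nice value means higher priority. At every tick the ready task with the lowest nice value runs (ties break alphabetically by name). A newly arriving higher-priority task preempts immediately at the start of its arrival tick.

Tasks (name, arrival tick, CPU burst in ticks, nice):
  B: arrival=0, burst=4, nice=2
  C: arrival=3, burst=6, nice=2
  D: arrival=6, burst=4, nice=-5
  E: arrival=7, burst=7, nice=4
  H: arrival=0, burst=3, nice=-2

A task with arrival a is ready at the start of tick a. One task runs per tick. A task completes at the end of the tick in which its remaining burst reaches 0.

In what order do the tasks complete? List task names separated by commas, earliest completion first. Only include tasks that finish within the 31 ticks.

t=0: ready={B,H} → run H
t=1: ready={B,H} → run H
t=2: ready={B,H} → run H
t=3: ready={B,C} → run B
t=4: ready={B,C} → run B
t=5: ready={B,C} → run B
t=6: ready={B,C,D} → run D
t=7: ready={B,C,D,E} → run D
t=8: ready={B,C,D,E} → run D
t=9: ready={B,C,D,E} → run D
t=10: ready={B,C,E} → run B
t=11: ready={C,E} → run C
t=12: ready={C,E} → run C
t=13: ready={C,E} → run C
t=14: ready={C,E} → run C
t=15: ready={C,E} → run C
t=16: ready={C,E} → run C
t=17: ready={E} → run E
t=18: ready={E} → run E
t=19: ready={E} → run E
t=20: ready={E} → run E
t=21: ready={E} → run E
t=22: ready={E} → run E
t=23: ready={E} → run E
t=24: (idle)
t=25: (idle)
t=26: (idle)
t=27: (idle)
t=28: (idle)
t=29: (idle)
t=30: (idle)

completion order = H, D, B, C, E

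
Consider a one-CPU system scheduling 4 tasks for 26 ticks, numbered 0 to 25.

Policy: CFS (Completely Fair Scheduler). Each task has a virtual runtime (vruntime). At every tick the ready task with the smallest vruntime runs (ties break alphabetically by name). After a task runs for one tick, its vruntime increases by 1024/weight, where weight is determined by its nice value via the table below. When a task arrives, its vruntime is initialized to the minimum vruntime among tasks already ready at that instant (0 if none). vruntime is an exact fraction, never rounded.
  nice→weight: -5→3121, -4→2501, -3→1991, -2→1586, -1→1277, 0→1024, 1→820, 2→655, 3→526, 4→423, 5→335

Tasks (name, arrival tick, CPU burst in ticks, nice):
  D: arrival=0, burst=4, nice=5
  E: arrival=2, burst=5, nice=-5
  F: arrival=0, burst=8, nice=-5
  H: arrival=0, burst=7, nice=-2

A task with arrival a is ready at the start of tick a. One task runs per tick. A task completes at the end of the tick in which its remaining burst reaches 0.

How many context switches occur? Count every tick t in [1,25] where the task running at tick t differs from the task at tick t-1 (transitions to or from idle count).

t=0: vr[D=0 F=0 H=0] → run D
t=1: vr[D=1024/335 F=0 H=0] → run F
t=2: vr[D=1024/335 E=0 F=1024/3121 H=0] → run E
t=3: vr[D=1024/335 E=1024/3121 F=1024/3121 H=0] → run H
t=4: vr[D=1024/335 E=1024/3121 F=1024/3121 H=512/793] → run E
t=5: vr[D=1024/335 E=2048/3121 F=1024/3121 H=512/793] → run F
t=6: vr[D=1024/335 E=2048/3121 F=2048/3121 H=512/793] → run H
t=7: vr[D=1024/335 E=2048/3121 F=2048/3121 H=1024/793] → run E
t=8: vr[D=1024/335 E=3072/3121 F=2048/3121 H=1024/793] → run F
t=9: vr[D=1024/335 E=3072/3121 F=3072/3121 H=1024/793] → run E
t=10: vr[D=1024/335 E=4096/3121 F=3072/3121 H=1024/793] → run F
t=11: vr[D=1024/335 E=4096/3121 F=4096/3121 H=1024/793] → run H
t=12: vr[D=1024/335 E=4096/3121 F=4096/3121 H=1536/793] → run E
t=13: vr[D=1024/335 F=4096/3121 H=1536/793] → run F
t=14: vr[D=1024/335 F=5120/3121 H=1536/793] → run F
t=15: vr[D=1024/335 F=6144/3121 H=1536/793] → run H
t=16: vr[D=1024/335 F=6144/3121 H=2048/793] → run F
t=17: vr[D=1024/335 F=7168/3121 H=2048/793] → run F
t=18: vr[D=1024/335 H=2048/793] → run H
t=19: vr[D=1024/335 H=2560/793] → run D
t=20: vr[D=2048/335 H=2560/793] → run H
t=21: vr[D=2048/335 H=3072/793] → run H
t=22: vr[D=2048/335] → run D
t=23: vr[D=3072/335] → run D
t=24: (idle)
t=25: (idle)

context switches = 20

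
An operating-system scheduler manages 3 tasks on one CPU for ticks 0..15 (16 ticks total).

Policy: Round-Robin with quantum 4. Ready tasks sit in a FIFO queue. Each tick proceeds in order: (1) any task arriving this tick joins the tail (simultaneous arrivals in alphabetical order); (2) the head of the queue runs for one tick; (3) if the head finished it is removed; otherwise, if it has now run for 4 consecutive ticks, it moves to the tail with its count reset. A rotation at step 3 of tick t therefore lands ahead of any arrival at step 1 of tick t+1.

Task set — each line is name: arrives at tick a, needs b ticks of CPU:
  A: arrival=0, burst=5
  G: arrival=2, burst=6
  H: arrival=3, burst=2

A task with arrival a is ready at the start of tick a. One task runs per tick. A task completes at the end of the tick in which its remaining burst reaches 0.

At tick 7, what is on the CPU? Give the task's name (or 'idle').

t=0: queue=[A] q_used=0 → run A
t=1: queue=[A] q_used=1 → run A
t=2: queue=[A,G] q_used=2 → run A
t=3: queue=[A,G,H] q_used=3 → run A
t=4: queue=[G,H,A] q_used=0 → run G
t=5: queue=[G,H,A] q_used=1 → run G
t=6: queue=[G,H,A] q_used=2 → run G
t=7: queue=[G,H,A] q_used=3 → run G
t=8: queue=[H,A,G] q_used=0 → run H
t=9: queue=[H,A,G] q_used=1 → run H
t=10: queue=[A,G] q_used=0 → run A
t=11: queue=[G] q_used=0 → run G
t=12: queue=[G] q_used=1 → run G
t=13: (idle)
t=14: (idle)
t=15: (idle)

running at tick 7 = G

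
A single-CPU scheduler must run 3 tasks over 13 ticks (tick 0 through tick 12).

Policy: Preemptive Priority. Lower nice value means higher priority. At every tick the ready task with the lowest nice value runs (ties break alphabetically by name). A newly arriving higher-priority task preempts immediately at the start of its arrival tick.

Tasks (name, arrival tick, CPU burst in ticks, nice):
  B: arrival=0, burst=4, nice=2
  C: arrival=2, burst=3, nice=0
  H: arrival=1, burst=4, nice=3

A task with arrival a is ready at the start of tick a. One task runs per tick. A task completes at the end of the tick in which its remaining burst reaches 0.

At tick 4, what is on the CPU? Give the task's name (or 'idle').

running at tick 4 = C

t=0: ready={B} → run B
t=1: ready={B,H} → run B
t=2: ready={B,C,H} → run C
t=3: ready={B,C,H} → run C
t=4: ready={B,C,H} → run C
t=5: ready={B,H} → run B
t=6: ready={B,H} → run B
t=7: ready={H} → run H
t=8: ready={H} → run H
t=9: ready={H} → run H
t=10: ready={H} → run H
t=11: (idle)
t=12: (idle)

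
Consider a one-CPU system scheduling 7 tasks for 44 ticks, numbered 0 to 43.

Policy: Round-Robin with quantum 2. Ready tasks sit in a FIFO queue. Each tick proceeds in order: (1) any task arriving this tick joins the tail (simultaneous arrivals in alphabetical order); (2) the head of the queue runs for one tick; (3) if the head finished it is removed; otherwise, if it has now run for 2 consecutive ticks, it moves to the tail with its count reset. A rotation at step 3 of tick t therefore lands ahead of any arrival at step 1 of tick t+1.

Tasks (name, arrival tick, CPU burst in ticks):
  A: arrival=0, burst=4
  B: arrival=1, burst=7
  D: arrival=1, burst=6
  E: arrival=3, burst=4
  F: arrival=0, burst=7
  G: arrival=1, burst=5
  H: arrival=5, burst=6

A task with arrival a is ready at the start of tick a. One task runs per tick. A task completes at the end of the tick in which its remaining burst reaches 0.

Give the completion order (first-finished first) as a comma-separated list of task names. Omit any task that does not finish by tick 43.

completion order = A, E, D, G, F, H, B

t=0: queue=[A,F] q_used=0 → run A
t=1: queue=[A,F,B,D,G] q_used=1 → run A
t=2: queue=[F,B,D,G,A] q_used=0 → run F
t=3: queue=[F,B,D,G,A,E] q_used=1 → run F
t=4: queue=[B,D,G,A,E,F] q_used=0 → run B
t=5: queue=[B,D,G,A,E,F,H] q_used=1 → run B
t=6: queue=[D,G,A,E,F,H,B] q_used=0 → run D
t=7: queue=[D,G,A,E,F,H,B] q_used=1 → run D
t=8: queue=[G,A,E,F,H,B,D] q_used=0 → run G
t=9: queue=[G,A,E,F,H,B,D] q_used=1 → run G
t=10: queue=[A,E,F,H,B,D,G] q_used=0 → run A
t=11: queue=[A,E,F,H,B,D,G] q_used=1 → run A
t=12: queue=[E,F,H,B,D,G] q_used=0 → run E
t=13: queue=[E,F,H,B,D,G] q_used=1 → run E
t=14: queue=[F,H,B,D,G,E] q_used=0 → run F
t=15: queue=[F,H,B,D,G,E] q_used=1 → run F
t=16: queue=[H,B,D,G,E,F] q_used=0 → run H
t=17: queue=[H,B,D,G,E,F] q_used=1 → run H
t=18: queue=[B,D,G,E,F,H] q_used=0 → run B
t=19: queue=[B,D,G,E,F,H] q_used=1 → run B
t=20: queue=[D,G,E,F,H,B] q_used=0 → run D
t=21: queue=[D,G,E,F,H,B] q_used=1 → run D
t=22: queue=[G,E,F,H,B,D] q_used=0 → run G
t=23: queue=[G,E,F,H,B,D] q_used=1 → run G
t=24: queue=[E,F,H,B,D,G] q_used=0 → run E
t=25: queue=[E,F,H,B,D,G] q_used=1 → run E
t=26: queue=[F,H,B,D,G] q_used=0 → run F
t=27: queue=[F,H,B,D,G] q_used=1 → run F
t=28: queue=[H,B,D,G,F] q_used=0 → run H
t=29: queue=[H,B,D,G,F] q_used=1 → run H
t=30: queue=[B,D,G,F,H] q_used=0 → run B
t=31: queue=[B,D,G,F,H] q_used=1 → run B
t=32: queue=[D,G,F,H,B] q_used=0 → run D
t=33: queue=[D,G,F,H,B] q_used=1 → run D
t=34: queue=[G,F,H,B] q_used=0 → run G
t=35: queue=[F,H,B] q_used=0 → run F
t=36: queue=[H,B] q_used=0 → run H
t=37: queue=[H,B] q_used=1 → run H
t=38: queue=[B] q_used=0 → run B
t=39: (idle)
t=40: (idle)
t=41: (idle)
t=42: (idle)
t=43: (idle)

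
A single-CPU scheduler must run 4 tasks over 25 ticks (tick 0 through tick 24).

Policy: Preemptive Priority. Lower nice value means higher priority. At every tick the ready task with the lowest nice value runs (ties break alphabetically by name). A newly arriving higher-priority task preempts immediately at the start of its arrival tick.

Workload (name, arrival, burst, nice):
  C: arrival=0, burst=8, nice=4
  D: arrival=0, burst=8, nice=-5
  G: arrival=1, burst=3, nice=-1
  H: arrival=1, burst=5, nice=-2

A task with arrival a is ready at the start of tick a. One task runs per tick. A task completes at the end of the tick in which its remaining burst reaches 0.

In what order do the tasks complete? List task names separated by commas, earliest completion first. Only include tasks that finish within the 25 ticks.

t=0: ready={C,D} → run D
t=1: ready={C,D,G,H} → run D
t=2: ready={C,D,G,H} → run D
t=3: ready={C,D,G,H} → run D
t=4: ready={C,D,G,H} → run D
t=5: ready={C,D,G,H} → run D
t=6: ready={C,D,G,H} → run D
t=7: ready={C,D,G,H} → run D
t=8: ready={C,G,H} → run H
t=9: ready={C,G,H} → run H
t=10: ready={C,G,H} → run H
t=11: ready={C,G,H} → run H
t=12: ready={C,G,H} → run H
t=13: ready={C,G} → run G
t=14: ready={C,G} → run G
t=15: ready={C,G} → run G
t=16: ready={C} → run C
t=17: ready={C} → run C
t=18: ready={C} → run C
t=19: ready={C} → run C
t=20: ready={C} → run C
t=21: ready={C} → run C
t=22: ready={C} → run C
t=23: ready={C} → run C
t=24: (idle)

completion order = D, H, G, C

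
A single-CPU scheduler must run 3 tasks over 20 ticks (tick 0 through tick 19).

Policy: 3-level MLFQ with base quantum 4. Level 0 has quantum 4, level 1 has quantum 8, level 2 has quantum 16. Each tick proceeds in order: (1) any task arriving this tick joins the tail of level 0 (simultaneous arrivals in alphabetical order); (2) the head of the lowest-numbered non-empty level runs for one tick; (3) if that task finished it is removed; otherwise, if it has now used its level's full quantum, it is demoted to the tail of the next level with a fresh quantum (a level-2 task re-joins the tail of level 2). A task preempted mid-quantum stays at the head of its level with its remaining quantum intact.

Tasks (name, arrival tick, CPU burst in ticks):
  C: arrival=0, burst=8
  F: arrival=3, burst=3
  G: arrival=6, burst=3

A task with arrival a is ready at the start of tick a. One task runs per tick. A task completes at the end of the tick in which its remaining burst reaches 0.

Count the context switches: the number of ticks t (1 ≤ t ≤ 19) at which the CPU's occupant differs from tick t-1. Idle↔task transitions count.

t=0: L0/L1/L2 = C/-/- → run C
t=1: L0/L1/L2 = C/-/- → run C
t=2: L0/L1/L2 = C/-/- → run C
t=3: L0/L1/L2 = CF/-/- → run C
t=4: L0/L1/L2 = F/C/- → run F
t=5: L0/L1/L2 = F/C/- → run F
t=6: L0/L1/L2 = FG/C/- → run F
t=7: L0/L1/L2 = G/C/- → run G
t=8: L0/L1/L2 = G/C/- → run G
t=9: L0/L1/L2 = G/C/- → run G
t=10: L0/L1/L2 = -/C/- → run C
t=11: L0/L1/L2 = -/C/- → run C
t=12: L0/L1/L2 = -/C/- → run C
t=13: L0/L1/L2 = -/C/- → run C
t=14: (idle)
t=15: (idle)
t=16: (idle)
t=17: (idle)
t=18: (idle)
t=19: (idle)

context switches = 4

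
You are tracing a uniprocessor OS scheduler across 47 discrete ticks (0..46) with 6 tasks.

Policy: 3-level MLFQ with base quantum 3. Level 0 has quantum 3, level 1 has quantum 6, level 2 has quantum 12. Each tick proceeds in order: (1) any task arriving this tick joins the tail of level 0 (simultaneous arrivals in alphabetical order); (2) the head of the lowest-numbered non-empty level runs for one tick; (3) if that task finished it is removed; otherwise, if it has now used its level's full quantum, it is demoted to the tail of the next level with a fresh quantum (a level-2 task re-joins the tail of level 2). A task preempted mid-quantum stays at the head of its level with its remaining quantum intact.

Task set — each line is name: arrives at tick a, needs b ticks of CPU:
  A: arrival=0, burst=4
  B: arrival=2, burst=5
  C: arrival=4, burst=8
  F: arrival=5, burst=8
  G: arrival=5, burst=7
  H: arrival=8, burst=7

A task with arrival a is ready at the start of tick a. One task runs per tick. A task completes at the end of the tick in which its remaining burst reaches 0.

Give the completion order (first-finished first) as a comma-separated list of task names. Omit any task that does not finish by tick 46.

t=0: L0/L1/L2 = A/-/- → run A
t=1: L0/L1/L2 = A/-/- → run A
t=2: L0/L1/L2 = AB/-/- → run A
t=3: L0/L1/L2 = B/A/- → run B
t=4: L0/L1/L2 = BC/A/- → run B
t=5: L0/L1/L2 = BCFG/A/- → run B
t=6: L0/L1/L2 = CFG/AB/- → run C
t=7: L0/L1/L2 = CFG/AB/- → run C
t=8: L0/L1/L2 = CFGH/AB/- → run C
t=9: L0/L1/L2 = FGH/ABC/- → run F
t=10: L0/L1/L2 = FGH/ABC/- → run F
t=11: L0/L1/L2 = FGH/ABC/- → run F
t=12: L0/L1/L2 = GH/ABCF/- → run G
t=13: L0/L1/L2 = GH/ABCF/- → run G
t=14: L0/L1/L2 = GH/ABCF/- → run G
t=15: L0/L1/L2 = H/ABCFG/- → run H
t=16: L0/L1/L2 = H/ABCFG/- → run H
t=17: L0/L1/L2 = H/ABCFG/- → run H
t=18: L0/L1/L2 = -/ABCFGH/- → run A
t=19: L0/L1/L2 = -/BCFGH/- → run B
t=20: L0/L1/L2 = -/BCFGH/- → run B
t=21: L0/L1/L2 = -/CFGH/- → run C
t=22: L0/L1/L2 = -/CFGH/- → run C
t=23: L0/L1/L2 = -/CFGH/- → run C
t=24: L0/L1/L2 = -/CFGH/- → run C
t=25: L0/L1/L2 = -/CFGH/- → run C
t=26: L0/L1/L2 = -/FGH/- → run F
t=27: L0/L1/L2 = -/FGH/- → run F
t=28: L0/L1/L2 = -/FGH/- → run F
t=29: L0/L1/L2 = -/FGH/- → run F
t=30: L0/L1/L2 = -/FGH/- → run F
t=31: L0/L1/L2 = -/GH/- → run G
t=32: L0/L1/L2 = -/GH/- → run G
t=33: L0/L1/L2 = -/GH/- → run G
t=34: L0/L1/L2 = -/GH/- → run G
t=35: L0/L1/L2 = -/H/- → run H
t=36: L0/L1/L2 = -/H/- → run H
t=37: L0/L1/L2 = -/H/- → run H
t=38: L0/L1/L2 = -/H/- → run H
t=39: (idle)
t=40: (idle)
t=41: (idle)
t=42: (idle)
t=43: (idle)
t=44: (idle)
t=45: (idle)
t=46: (idle)

completion order = A, B, C, F, G, H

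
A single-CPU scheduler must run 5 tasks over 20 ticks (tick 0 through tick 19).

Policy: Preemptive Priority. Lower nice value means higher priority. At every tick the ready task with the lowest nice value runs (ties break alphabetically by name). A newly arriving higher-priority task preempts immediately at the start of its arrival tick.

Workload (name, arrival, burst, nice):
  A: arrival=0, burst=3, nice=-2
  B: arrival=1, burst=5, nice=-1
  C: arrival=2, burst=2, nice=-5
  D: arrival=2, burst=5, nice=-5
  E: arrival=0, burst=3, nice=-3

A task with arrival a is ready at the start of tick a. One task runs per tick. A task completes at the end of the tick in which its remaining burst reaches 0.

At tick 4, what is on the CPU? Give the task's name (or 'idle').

t=0: ready={A,E} → run E
t=1: ready={A,B,E} → run E
t=2: ready={A,B,C,D,E} → run C
t=3: ready={A,B,C,D,E} → run C
t=4: ready={A,B,D,E} → run D
t=5: ready={A,B,D,E} → run D
t=6: ready={A,B,D,E} → run D
t=7: ready={A,B,D,E} → run D
t=8: ready={A,B,D,E} → run D
t=9: ready={A,B,E} → run E
t=10: ready={A,B} → run A
t=11: ready={A,B} → run A
t=12: ready={A,B} → run A
t=13: ready={B} → run B
t=14: ready={B} → run B
t=15: ready={B} → run B
t=16: ready={B} → run B
t=17: ready={B} → run B
t=18: (idle)
t=19: (idle)

running at tick 4 = D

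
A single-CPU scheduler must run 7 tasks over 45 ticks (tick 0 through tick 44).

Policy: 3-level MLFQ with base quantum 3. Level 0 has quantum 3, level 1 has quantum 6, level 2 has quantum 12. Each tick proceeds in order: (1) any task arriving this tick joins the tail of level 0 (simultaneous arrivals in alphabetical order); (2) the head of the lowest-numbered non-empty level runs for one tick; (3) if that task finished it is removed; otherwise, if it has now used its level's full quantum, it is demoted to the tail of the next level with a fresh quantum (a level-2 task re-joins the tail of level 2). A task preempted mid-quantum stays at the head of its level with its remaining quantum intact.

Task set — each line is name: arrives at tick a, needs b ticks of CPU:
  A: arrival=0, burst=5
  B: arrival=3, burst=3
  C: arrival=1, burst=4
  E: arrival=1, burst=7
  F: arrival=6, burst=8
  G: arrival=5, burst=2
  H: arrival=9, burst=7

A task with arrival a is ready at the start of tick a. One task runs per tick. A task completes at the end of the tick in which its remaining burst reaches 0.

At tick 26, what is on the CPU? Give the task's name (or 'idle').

running at tick 26 = E

t=0: L0/L1/L2 = A/-/- → run A
t=1: L0/L1/L2 = ACE/-/- → run A
t=2: L0/L1/L2 = ACE/-/- → run A
t=3: L0/L1/L2 = CEB/A/- → run C
t=4: L0/L1/L2 = CEB/A/- → run C
t=5: L0/L1/L2 = CEBG/A/- → run C
t=6: L0/L1/L2 = EBGF/AC/- → run E
t=7: L0/L1/L2 = EBGF/AC/- → run E
t=8: L0/L1/L2 = EBGF/AC/- → run E
t=9: L0/L1/L2 = BGFH/ACE/- → run B
t=10: L0/L1/L2 = BGFH/ACE/- → run B
t=11: L0/L1/L2 = BGFH/ACE/- → run B
t=12: L0/L1/L2 = GFH/ACE/- → run G
t=13: L0/L1/L2 = GFH/ACE/- → run G
t=14: L0/L1/L2 = FH/ACE/- → run F
t=15: L0/L1/L2 = FH/ACE/- → run F
t=16: L0/L1/L2 = FH/ACE/- → run F
t=17: L0/L1/L2 = H/ACEF/- → run H
t=18: L0/L1/L2 = H/ACEF/- → run H
t=19: L0/L1/L2 = H/ACEF/- → run H
t=20: L0/L1/L2 = -/ACEFH/- → run A
t=21: L0/L1/L2 = -/ACEFH/- → run A
t=22: L0/L1/L2 = -/CEFH/- → run C
t=23: L0/L1/L2 = -/EFH/- → run E
t=24: L0/L1/L2 = -/EFH/- → run E
t=25: L0/L1/L2 = -/EFH/- → run E
t=26: L0/L1/L2 = -/EFH/- → run E
t=27: L0/L1/L2 = -/FH/- → run F
t=28: L0/L1/L2 = -/FH/- → run F
t=29: L0/L1/L2 = -/FH/- → run F
t=30: L0/L1/L2 = -/FH/- → run F
t=31: L0/L1/L2 = -/FH/- → run F
t=32: L0/L1/L2 = -/H/- → run H
t=33: L0/L1/L2 = -/H/- → run H
t=34: L0/L1/L2 = -/H/- → run H
t=35: L0/L1/L2 = -/H/- → run H
t=36: (idle)
t=37: (idle)
t=38: (idle)
t=39: (idle)
t=40: (idle)
t=41: (idle)
t=42: (idle)
t=43: (idle)
t=44: (idle)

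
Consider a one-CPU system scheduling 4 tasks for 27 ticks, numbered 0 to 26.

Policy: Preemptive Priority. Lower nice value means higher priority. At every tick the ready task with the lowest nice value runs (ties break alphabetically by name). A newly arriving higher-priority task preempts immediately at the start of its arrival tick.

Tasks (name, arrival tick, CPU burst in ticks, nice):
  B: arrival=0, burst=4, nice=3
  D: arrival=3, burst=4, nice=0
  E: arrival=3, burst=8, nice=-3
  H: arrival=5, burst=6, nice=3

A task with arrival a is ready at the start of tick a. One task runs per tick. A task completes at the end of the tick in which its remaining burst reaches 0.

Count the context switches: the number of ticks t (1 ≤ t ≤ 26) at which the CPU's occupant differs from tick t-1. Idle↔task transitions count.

context switches = 5

t=0: ready={B} → run B
t=1: ready={B} → run B
t=2: ready={B} → run B
t=3: ready={B,D,E} → run E
t=4: ready={B,D,E} → run E
t=5: ready={B,D,E,H} → run E
t=6: ready={B,D,E,H} → run E
t=7: ready={B,D,E,H} → run E
t=8: ready={B,D,E,H} → run E
t=9: ready={B,D,E,H} → run E
t=10: ready={B,D,E,H} → run E
t=11: ready={B,D,H} → run D
t=12: ready={B,D,H} → run D
t=13: ready={B,D,H} → run D
t=14: ready={B,D,H} → run D
t=15: ready={B,H} → run B
t=16: ready={H} → run H
t=17: ready={H} → run H
t=18: ready={H} → run H
t=19: ready={H} → run H
t=20: ready={H} → run H
t=21: ready={H} → run H
t=22: (idle)
t=23: (idle)
t=24: (idle)
t=25: (idle)
t=26: (idle)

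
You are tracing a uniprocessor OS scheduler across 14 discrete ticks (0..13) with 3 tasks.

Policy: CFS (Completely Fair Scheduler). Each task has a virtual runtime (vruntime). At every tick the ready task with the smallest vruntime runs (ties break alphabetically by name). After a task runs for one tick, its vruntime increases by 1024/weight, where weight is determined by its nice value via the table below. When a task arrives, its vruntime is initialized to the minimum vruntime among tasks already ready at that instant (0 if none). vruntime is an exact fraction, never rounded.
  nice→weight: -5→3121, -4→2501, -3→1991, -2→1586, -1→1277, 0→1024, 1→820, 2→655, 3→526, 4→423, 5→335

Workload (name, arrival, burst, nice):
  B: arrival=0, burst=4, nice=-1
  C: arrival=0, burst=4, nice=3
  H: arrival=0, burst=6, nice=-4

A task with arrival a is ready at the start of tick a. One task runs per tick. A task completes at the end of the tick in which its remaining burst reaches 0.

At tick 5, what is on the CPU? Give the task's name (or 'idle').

t=0: vr[B=0 C=0 H=0] → run B
t=1: vr[B=1024/1277 C=0 H=0] → run C
t=2: vr[B=1024/1277 C=512/263 H=0] → run H
t=3: vr[B=1024/1277 C=512/263 H=1024/2501] → run H
t=4: vr[B=1024/1277 C=512/263 H=2048/2501] → run B
t=5: vr[B=2048/1277 C=512/263 H=2048/2501] → run H
t=6: vr[B=2048/1277 C=512/263 H=3072/2501] → run H
t=7: vr[B=2048/1277 C=512/263 H=4096/2501] → run B
t=8: vr[B=3072/1277 C=512/263 H=4096/2501] → run H
t=9: vr[B=3072/1277 C=512/263 H=5120/2501] → run C
t=10: vr[B=3072/1277 C=1024/263 H=5120/2501] → run H
t=11: vr[B=3072/1277 C=1024/263] → run B
t=12: vr[C=1024/263] → run C
t=13: vr[C=1536/263] → run C

running at tick 5 = H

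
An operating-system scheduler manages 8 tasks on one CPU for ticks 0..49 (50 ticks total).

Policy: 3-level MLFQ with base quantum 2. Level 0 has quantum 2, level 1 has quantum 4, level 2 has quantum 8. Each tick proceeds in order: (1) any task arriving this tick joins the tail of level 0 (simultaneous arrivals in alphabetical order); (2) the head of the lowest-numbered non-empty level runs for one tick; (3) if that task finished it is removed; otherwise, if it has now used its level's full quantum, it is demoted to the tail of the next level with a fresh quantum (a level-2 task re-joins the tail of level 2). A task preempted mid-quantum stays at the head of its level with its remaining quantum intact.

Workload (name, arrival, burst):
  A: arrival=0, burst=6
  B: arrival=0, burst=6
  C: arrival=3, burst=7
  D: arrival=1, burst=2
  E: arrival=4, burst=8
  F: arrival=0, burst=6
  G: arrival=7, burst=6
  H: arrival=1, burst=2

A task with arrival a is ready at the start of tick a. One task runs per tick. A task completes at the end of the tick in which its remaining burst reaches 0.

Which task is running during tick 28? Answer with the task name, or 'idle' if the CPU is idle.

running at tick 28 = C

t=0: L0/L1/L2 = ABF/-/- → run A
t=1: L0/L1/L2 = ABFDH/-/- → run A
t=2: L0/L1/L2 = BFDH/A/- → run B
t=3: L0/L1/L2 = BFDHC/A/- → run B
t=4: L0/L1/L2 = FDHCE/AB/- → run F
t=5: L0/L1/L2 = FDHCE/AB/- → run F
t=6: L0/L1/L2 = DHCE/ABF/- → run D
t=7: L0/L1/L2 = DHCEG/ABF/- → run D
t=8: L0/L1/L2 = HCEG/ABF/- → run H
t=9: L0/L1/L2 = HCEG/ABF/- → run H
t=10: L0/L1/L2 = CEG/ABF/- → run C
t=11: L0/L1/L2 = CEG/ABF/- → run C
t=12: L0/L1/L2 = EG/ABFC/- → run E
t=13: L0/L1/L2 = EG/ABFC/- → run E
t=14: L0/L1/L2 = G/ABFCE/- → run G
t=15: L0/L1/L2 = G/ABFCE/- → run G
t=16: L0/L1/L2 = -/ABFCEG/- → run A
t=17: L0/L1/L2 = -/ABFCEG/- → run A
t=18: L0/L1/L2 = -/ABFCEG/- → run A
t=19: L0/L1/L2 = -/ABFCEG/- → run A
t=20: L0/L1/L2 = -/BFCEG/- → run B
t=21: L0/L1/L2 = -/BFCEG/- → run B
t=22: L0/L1/L2 = -/BFCEG/- → run B
t=23: L0/L1/L2 = -/BFCEG/- → run B
t=24: L0/L1/L2 = -/FCEG/- → run F
t=25: L0/L1/L2 = -/FCEG/- → run F
t=26: L0/L1/L2 = -/FCEG/- → run F
t=27: L0/L1/L2 = -/FCEG/- → run F
t=28: L0/L1/L2 = -/CEG/- → run C
t=29: L0/L1/L2 = -/CEG/- → run C
t=30: L0/L1/L2 = -/CEG/- → run C
t=31: L0/L1/L2 = -/CEG/- → run C
t=32: L0/L1/L2 = -/EG/C → run E
t=33: L0/L1/L2 = -/EG/C → run E
t=34: L0/L1/L2 = -/EG/C → run E
t=35: L0/L1/L2 = -/EG/C → run E
t=36: L0/L1/L2 = -/G/CE → run G
t=37: L0/L1/L2 = -/G/CE → run G
t=38: L0/L1/L2 = -/G/CE → run G
t=39: L0/L1/L2 = -/G/CE → run G
t=40: L0/L1/L2 = -/-/CE → run C
t=41: L0/L1/L2 = -/-/E → run E
t=42: L0/L1/L2 = -/-/E → run E
t=43: (idle)
t=44: (idle)
t=45: (idle)
t=46: (idle)
t=47: (idle)
t=48: (idle)
t=49: (idle)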